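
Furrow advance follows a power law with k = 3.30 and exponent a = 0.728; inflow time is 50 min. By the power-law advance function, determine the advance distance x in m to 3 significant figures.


Approach: apply the power-law advance function, x = k*t^a.
x = 3.30 * 50^0.728 = 56.9 m
Therefore the advance distance x = 56.9 m.


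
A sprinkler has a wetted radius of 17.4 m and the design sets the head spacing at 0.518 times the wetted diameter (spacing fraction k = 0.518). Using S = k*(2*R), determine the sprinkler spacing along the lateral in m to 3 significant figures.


S = 0.518 * (2 * 17.4) = 18.0 m
Therefore the sprinkler spacing along the lateral = 18.0 m.


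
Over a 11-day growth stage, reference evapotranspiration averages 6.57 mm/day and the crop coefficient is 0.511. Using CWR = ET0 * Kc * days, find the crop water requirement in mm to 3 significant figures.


CWR = 6.57 * 0.511 * 11 = 36.9 mm
Therefore the crop water requirement = 36.9 mm.


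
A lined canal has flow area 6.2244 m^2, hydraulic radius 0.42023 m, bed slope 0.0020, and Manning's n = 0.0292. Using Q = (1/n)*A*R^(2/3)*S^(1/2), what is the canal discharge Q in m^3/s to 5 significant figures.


Q = (1/0.0292) * 6.2244 * 0.42023^(2/3) * 0.0020^(1/2) = 5.3484 m^3/s
Therefore the canal discharge Q = 5.3484 m^3/s.


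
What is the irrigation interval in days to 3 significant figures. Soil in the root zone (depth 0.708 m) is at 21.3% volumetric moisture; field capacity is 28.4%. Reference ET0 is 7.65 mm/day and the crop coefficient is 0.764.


Approach: apply soil-water budget scheduling, SMD = (FC-theta)/100*depth*1000; ETc = ET0*Kc; interval = SMD/ETc.
Step 1 — soil moisture deficit:
  SMD = (28.4 - 21.3)/100 * 0.708 * 1000 = 50.268 mm
Step 2 — daily crop ET (ETc = ET0*Kc):
  ETc = 7.65 * 0.764 = 5.8446 mm/day
Step 3 — irrigation interval (SMD/ETc):
  interval = 50.268 / 5.8446 = 8.60 days
Therefore the irrigation interval = 8.60 days.


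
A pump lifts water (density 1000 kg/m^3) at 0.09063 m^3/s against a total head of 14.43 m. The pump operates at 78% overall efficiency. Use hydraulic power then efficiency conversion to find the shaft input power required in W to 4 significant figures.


Approach: apply hydraulic power then efficiency conversion, P = rho*g*Q*H; P_in = P/eta.
Step 1 — hydraulic power (P = rho*g*Q*H):
  P = 1000 * 9.81 * 0.09063 * 14.43 = 12829.4 W
Step 2 — input power: P_in = P/eta = 12829.4 / 0.78 = 16450 W
Therefore the shaft input power required = 16450 W.


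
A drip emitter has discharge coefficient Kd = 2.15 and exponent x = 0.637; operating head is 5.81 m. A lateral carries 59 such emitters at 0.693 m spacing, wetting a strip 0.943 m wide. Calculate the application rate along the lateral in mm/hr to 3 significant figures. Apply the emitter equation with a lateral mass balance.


Approach: apply the emitter equation with a lateral mass balance, q = Kd*h^x; Q = n*q; rate = Q/(n*spacing*width).
Step 1 — single emitter flow (q = Kd*h^x):
  q = 2.15 * 5.81^0.637 = 6.5951 L/hr
Step 2 — total lateral flow: Q = 59 * 6.5951 = 389.11 L/hr
Step 3 — wetted area: A = 59 * 0.693 * 0.943 = 38.556 m^2
Step 4 — application rate: Q/A = 389.11/38.556 = 10.1 mm/hr
Therefore the application rate along the lateral = 10.1 mm/hr.


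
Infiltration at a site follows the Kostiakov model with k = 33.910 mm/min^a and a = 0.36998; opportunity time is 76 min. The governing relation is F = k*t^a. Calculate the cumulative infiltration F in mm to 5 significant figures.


F = 33.910 * 76^0.36998 = 168.34 mm
Therefore the cumulative infiltration F = 168.34 mm.


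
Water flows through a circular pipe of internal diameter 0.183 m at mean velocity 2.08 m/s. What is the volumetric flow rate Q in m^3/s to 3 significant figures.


Approach: apply the continuity equation for pipe flow, Q = A * v with A = pi*(D/2)^2.
A = pi*(0.183/2)^2 = 0.026302 m^2
Q = 0.026302 * 2.08 = 0.0547 m^3/s
Therefore the volumetric flow rate Q = 0.0547 m^3/s.


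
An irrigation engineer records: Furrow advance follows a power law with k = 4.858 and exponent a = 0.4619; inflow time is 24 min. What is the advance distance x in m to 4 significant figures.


Approach: apply the power-law advance function, x = k*t^a.
x = 4.858 * 24^0.4619 = 21.09 m
Therefore the advance distance x = 21.09 m.


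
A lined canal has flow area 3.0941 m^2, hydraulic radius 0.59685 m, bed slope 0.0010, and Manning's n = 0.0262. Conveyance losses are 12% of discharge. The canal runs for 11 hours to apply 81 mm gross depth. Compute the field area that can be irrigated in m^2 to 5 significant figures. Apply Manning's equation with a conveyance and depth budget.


Approach: apply Manning's equation with a conveyance and depth budget, Q = (1/n)*A*R^(2/3)*S^(1/2); Q_field = Q*(1-loss); Area = Q_field*t/(d/1000).
Step 1 — canal discharge (Manning's equation):
  Q = (1/0.0262) * 3.0941 * 0.59685^(2/3) * 0.0010^(1/2) = 2.647341 m^3/s
Step 2 — delivered flow: Q_field = 2.647341*(1 - 12/100) = 2.329660 m^3/s
Step 3 — volume delivered: V = 2.329660 * 11*3600 = 92254.53 m^3
Step 4 — area served: A = V / (depth/1000) = 92254.53 / 0.081 = 1138900 m^2
Therefore the field area that can be irrigated = 1138900 m^2.


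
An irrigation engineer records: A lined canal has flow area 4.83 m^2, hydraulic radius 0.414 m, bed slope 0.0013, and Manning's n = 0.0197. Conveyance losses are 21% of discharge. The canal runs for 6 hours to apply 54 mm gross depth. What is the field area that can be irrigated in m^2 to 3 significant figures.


Approach: apply Manning's equation with a conveyance and depth budget, Q = (1/n)*A*R^(2/3)*S^(1/2); Q_field = Q*(1-loss); Area = Q_field*t/(d/1000).
Step 1 — canal discharge (Manning's equation):
  Q = (1/0.0197) * 4.83 * 0.414^(2/3) * 0.0013^(1/2) = 4.9104 m^3/s
Step 2 — delivered flow: Q_field = 4.9104*(1 - 21/100) = 3.8792 m^3/s
Step 3 — volume delivered: V = 3.8792 * 6*3600 = 83792 m^3
Step 4 — area served: A = V / (depth/1000) = 83792 / 0.054 = 1550000 m^2
Therefore the field area that can be irrigated = 1550000 m^2.


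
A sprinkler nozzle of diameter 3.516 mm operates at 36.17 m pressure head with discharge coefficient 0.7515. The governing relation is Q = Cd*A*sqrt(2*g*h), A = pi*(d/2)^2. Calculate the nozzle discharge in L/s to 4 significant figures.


A = pi*(3.516e-3/2)^2 = 9.70929e-06 m^2
Q = 0.7515 * 9.70929e-06 * sqrt(2*9.81*36.17) * 1000 = 0.1944 L/s
Therefore the nozzle discharge = 0.1944 L/s.


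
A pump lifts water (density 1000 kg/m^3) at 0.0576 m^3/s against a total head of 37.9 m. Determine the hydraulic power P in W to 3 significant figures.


Approach: apply the hydraulic power relation, P = rho*g*Q*H.
P = 1000 * 9.81 * 0.0576 * 37.9 = 21400 W
Therefore the hydraulic power P = 21400 W.


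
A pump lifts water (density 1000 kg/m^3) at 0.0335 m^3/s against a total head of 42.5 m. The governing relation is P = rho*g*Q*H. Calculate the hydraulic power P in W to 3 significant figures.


P = 1000 * 9.81 * 0.0335 * 42.5 = 14000 W
Therefore the hydraulic power P = 14000 W.


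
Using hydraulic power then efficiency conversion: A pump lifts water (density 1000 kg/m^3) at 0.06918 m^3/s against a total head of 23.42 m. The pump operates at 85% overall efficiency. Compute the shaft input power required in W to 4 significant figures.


Approach: apply hydraulic power then efficiency conversion, P = rho*g*Q*H; P_in = P/eta.
Step 1 — hydraulic power (P = rho*g*Q*H):
  P = 1000 * 9.81 * 0.06918 * 23.42 = 15894.1 W
Step 2 — input power: P_in = P/eta = 15894.1 / 0.85 = 18700 W
Therefore the shaft input power required = 18700 W.


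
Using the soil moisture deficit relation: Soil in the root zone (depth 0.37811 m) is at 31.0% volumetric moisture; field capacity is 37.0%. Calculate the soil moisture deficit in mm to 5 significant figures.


Approach: apply the soil moisture deficit relation, SMD = (FC - theta)/100 * depth * 1000.
SMD = (37.0 - 31.0)/100 * 0.37811 * 1000 = 22.687 mm
Therefore the soil moisture deficit = 22.687 mm.


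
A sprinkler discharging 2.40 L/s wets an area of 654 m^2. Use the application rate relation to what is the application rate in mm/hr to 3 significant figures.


Approach: apply the application rate relation, rate = (Q/A)*3600.
rate = (2.40 / 654) * 3600 = 13.2 mm/hr
Therefore the application rate = 13.2 mm/hr.


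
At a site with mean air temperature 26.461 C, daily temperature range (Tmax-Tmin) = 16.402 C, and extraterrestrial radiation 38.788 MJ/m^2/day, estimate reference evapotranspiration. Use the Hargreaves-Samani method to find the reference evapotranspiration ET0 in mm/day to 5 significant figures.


Approach: apply the Hargreaves-Samani method, ET0 = 0.0023*(Tmean+17.8)*sqrt(Tmax-Tmin)*0.408*Ra.
ET0 = 0.0023*(26.461+17.8)*sqrt(16.402)*0.408*38.788 = 6.5246 mm/day
Therefore the reference evapotranspiration ET0 = 6.5246 mm/day.


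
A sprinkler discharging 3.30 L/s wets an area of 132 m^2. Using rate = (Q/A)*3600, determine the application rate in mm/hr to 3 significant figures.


rate = (3.30 / 132) * 3600 = 90.0 mm/hr
Therefore the application rate = 90.0 mm/hr.


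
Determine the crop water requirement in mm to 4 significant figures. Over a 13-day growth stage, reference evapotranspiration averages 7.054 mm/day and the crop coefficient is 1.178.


Approach: apply the crop water requirement relation, CWR = ET0 * Kc * days.
CWR = 7.054 * 1.178 * 13 = 108.0 mm
Therefore the crop water requirement = 108.0 mm.


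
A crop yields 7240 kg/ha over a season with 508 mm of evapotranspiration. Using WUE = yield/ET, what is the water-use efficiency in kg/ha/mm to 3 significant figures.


WUE = 7240 / 508 = 14.3 kg/ha/mm
Therefore the water-use efficiency = 14.3 kg/ha/mm.


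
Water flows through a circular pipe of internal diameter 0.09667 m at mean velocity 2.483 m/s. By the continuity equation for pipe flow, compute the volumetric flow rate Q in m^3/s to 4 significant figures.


Approach: apply the continuity equation for pipe flow, Q = A * v with A = pi*(D/2)^2.
A = pi*(0.09667/2)^2 = 0.00733962 m^2
Q = 0.00733962 * 2.483 = 0.01822 m^3/s
Therefore the volumetric flow rate Q = 0.01822 m^3/s.


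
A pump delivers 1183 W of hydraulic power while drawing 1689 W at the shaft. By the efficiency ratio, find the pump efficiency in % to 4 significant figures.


Approach: apply the efficiency ratio, eta = (P_out/P_in)*100.
eta = (1183 / 1689) * 100 = 70.04 %
Therefore the pump efficiency = 70.04 %.


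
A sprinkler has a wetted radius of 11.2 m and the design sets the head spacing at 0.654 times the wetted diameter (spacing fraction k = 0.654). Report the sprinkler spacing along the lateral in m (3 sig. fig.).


Approach: apply the sprinkler spacing rule (spacing as a fraction of wetted diameter), S = k*(2*R).
S = 0.654 * (2 * 11.2) = 14.6 m
Therefore the sprinkler spacing along the lateral = 14.6 m.


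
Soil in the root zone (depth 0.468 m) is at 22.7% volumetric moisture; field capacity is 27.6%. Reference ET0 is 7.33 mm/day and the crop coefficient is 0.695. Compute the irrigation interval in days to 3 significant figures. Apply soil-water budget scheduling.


Approach: apply soil-water budget scheduling, SMD = (FC-theta)/100*depth*1000; ETc = ET0*Kc; interval = SMD/ETc.
Step 1 — soil moisture deficit:
  SMD = (27.6 - 22.7)/100 * 0.468 * 1000 = 22.932 mm
Step 2 — daily crop ET (ETc = ET0*Kc):
  ETc = 7.33 * 0.695 = 5.0943 mm/day
Step 3 — irrigation interval (SMD/ETc):
  interval = 22.932 / 5.0943 = 4.50 days
Therefore the irrigation interval = 4.50 days.


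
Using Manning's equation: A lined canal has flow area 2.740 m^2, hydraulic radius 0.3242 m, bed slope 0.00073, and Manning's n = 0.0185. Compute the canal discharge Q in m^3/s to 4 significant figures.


Approach: apply Manning's equation, Q = (1/n)*A*R^(2/3)*S^(1/2).
Q = (1/0.0185) * 2.740 * 0.3242^(2/3) * 0.00073^(1/2) = 1.888 m^3/s
Therefore the canal discharge Q = 1.888 m^3/s.


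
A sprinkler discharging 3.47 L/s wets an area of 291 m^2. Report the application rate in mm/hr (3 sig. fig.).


Approach: apply the application rate relation, rate = (Q/A)*3600.
rate = (3.47 / 291) * 3600 = 42.9 mm/hr
Therefore the application rate = 42.9 mm/hr.


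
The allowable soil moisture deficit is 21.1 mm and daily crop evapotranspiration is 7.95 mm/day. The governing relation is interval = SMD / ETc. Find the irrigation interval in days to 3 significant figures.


interval = 21.1 / 7.95 = 2.65 days
Therefore the irrigation interval = 2.65 days.


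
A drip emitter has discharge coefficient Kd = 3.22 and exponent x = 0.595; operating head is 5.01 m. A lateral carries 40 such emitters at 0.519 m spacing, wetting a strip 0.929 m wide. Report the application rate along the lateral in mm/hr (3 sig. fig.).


Approach: apply the emitter equation with a lateral mass balance, q = Kd*h^x; Q = n*q; rate = Q/(n*spacing*width).
Step 1 — single emitter flow (q = Kd*h^x):
  q = 3.22 * 5.01^0.595 = 8.3996 L/hr
Step 2 — total lateral flow: Q = 40 * 8.3996 = 335.98 L/hr
Step 3 — wetted area: A = 40 * 0.519 * 0.929 = 19.286 m^2
Step 4 — application rate: Q/A = 335.98/19.286 = 17.4 mm/hr
Therefore the application rate along the lateral = 17.4 mm/hr.


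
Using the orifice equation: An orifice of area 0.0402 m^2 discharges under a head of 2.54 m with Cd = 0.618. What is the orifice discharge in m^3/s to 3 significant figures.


Approach: apply the orifice equation, Q = Cd*A*sqrt(2*g*h).
Q = 0.618 * 0.0402 * sqrt(2*9.81*2.54) = 0.175 m^3/s
Therefore the orifice discharge = 0.175 m^3/s.


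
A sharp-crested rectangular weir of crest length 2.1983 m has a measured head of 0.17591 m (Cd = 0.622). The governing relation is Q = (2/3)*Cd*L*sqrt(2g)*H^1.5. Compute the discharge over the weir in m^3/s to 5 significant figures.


Q = (2/3)*0.622*2.1983*sqrt(2*9.81)*0.17591^1.5 = 0.29790 m^3/s
Therefore the discharge over the weir = 0.29790 m^3/s.


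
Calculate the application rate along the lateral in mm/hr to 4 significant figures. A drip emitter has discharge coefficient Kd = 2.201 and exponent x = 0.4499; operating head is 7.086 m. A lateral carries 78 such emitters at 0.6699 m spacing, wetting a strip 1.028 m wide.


Approach: apply the emitter equation with a lateral mass balance, q = Kd*h^x; Q = n*q; rate = Q/(n*spacing*width).
Step 1 — single emitter flow (q = Kd*h^x):
  q = 2.201 * 7.086^0.4499 = 5.31148 L/hr
Step 2 — total lateral flow: Q = 78 * 5.31148 = 414.295 L/hr
Step 3 — wetted area: A = 78 * 0.6699 * 1.028 = 53.7153 m^2
Step 4 — application rate: Q/A = 414.295/53.7153 = 7.713 mm/hr
Therefore the application rate along the lateral = 7.713 mm/hr.


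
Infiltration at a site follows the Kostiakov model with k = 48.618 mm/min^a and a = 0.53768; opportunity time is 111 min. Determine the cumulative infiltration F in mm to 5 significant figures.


Approach: apply the Kostiakov infiltration equation, F = k*t^a.
F = 48.618 * 111^0.53768 = 611.68 mm
Therefore the cumulative infiltration F = 611.68 mm.


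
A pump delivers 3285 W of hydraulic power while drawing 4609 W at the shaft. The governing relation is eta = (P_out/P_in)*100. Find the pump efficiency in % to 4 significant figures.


eta = (3285 / 4609) * 100 = 71.27 %
Therefore the pump efficiency = 71.27 %.


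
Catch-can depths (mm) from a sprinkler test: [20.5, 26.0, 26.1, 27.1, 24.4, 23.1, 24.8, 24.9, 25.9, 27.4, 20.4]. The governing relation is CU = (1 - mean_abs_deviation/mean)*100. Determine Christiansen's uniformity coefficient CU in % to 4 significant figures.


mean = 24.6000 mm
mean |d_i - mean| = 1.81818 mm
CU = (1 - 1.81818/24.6000)*100 = 92.61 %
Therefore Christiansen's uniformity coefficient CU = 92.61 %.


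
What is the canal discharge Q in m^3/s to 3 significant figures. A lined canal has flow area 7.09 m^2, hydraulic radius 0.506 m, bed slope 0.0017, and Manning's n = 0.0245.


Approach: apply Manning's equation, Q = (1/n)*A*R^(2/3)*S^(1/2).
Q = (1/0.0245) * 7.09 * 0.506^(2/3) * 0.0017^(1/2) = 7.58 m^3/s
Therefore the canal discharge Q = 7.58 m^3/s.


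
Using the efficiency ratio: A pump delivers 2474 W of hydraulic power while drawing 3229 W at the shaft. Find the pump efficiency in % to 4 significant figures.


Approach: apply the efficiency ratio, eta = (P_out/P_in)*100.
eta = (2474 / 3229) * 100 = 76.62 %
Therefore the pump efficiency = 76.62 %.


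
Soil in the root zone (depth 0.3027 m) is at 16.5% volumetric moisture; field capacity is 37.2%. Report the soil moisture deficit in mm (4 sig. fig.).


Approach: apply the soil moisture deficit relation, SMD = (FC - theta)/100 * depth * 1000.
SMD = (37.2 - 16.5)/100 * 0.3027 * 1000 = 62.66 mm
Therefore the soil moisture deficit = 62.66 mm.


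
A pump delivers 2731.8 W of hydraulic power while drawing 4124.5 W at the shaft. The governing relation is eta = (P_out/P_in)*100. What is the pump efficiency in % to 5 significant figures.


eta = (2731.8 / 4124.5) * 100 = 66.233 %
Therefore the pump efficiency = 66.233 %.


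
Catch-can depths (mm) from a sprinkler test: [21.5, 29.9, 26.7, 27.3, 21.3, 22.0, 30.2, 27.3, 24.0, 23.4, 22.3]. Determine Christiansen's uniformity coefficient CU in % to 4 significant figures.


Approach: apply Christiansen's uniformity coefficient, CU = (1 - mean_abs_deviation/mean)*100.
mean = 25.0818 mm
mean |d_i - mean| = 2.90744 mm
CU = (1 - 2.90744/25.0818)*100 = 88.41 %
Therefore Christiansen's uniformity coefficient CU = 88.41 %.


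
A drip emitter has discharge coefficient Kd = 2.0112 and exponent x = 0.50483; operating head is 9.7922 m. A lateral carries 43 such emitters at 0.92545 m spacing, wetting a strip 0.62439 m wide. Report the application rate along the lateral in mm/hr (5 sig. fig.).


Approach: apply the emitter equation with a lateral mass balance, q = Kd*h^x; Q = n*q; rate = Q/(n*spacing*width).
Step 1 — single emitter flow (q = Kd*h^x):
  q = 2.0112 * 9.7922^0.50483 = 6.363285 L/hr
Step 2 — total lateral flow: Q = 43 * 6.363285 = 273.6212 L/hr
Step 3 — wetted area: A = 43 * 0.92545 * 0.62439 = 24.84719 m^2
Step 4 — application rate: Q/A = 273.6212/24.84719 = 11.012 mm/hr
Therefore the application rate along the lateral = 11.012 mm/hr.


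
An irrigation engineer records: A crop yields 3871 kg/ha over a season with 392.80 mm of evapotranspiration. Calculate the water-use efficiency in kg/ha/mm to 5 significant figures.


Approach: apply the water-use efficiency ratio, WUE = yield/ET.
WUE = 3871 / 392.80 = 9.8549 kg/ha/mm
Therefore the water-use efficiency = 9.8549 kg/ha/mm.


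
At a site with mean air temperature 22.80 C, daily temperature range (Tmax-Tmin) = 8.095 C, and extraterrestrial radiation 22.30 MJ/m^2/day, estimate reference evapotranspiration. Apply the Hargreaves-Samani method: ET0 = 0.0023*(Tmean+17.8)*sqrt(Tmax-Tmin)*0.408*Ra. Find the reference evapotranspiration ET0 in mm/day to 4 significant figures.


ET0 = 0.0023*(22.80+17.8)*sqrt(8.095)*0.408*22.30 = 2.417 mm/day
Therefore the reference evapotranspiration ET0 = 2.417 mm/day.


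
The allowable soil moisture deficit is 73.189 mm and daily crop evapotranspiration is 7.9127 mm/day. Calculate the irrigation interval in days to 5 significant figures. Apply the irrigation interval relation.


Approach: apply the irrigation interval relation, interval = SMD / ETc.
interval = 73.189 / 7.9127 = 9.2496 days
Therefore the irrigation interval = 9.2496 days.


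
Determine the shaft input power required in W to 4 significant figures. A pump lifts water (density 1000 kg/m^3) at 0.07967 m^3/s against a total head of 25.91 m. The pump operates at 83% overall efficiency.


Approach: apply hydraulic power then efficiency conversion, P = rho*g*Q*H; P_in = P/eta.
Step 1 — hydraulic power (P = rho*g*Q*H):
  P = 1000 * 9.81 * 0.07967 * 25.91 = 20250.3 W
Step 2 — input power: P_in = P/eta = 20250.3 / 0.83 = 24400 W
Therefore the shaft input power required = 24400 W.


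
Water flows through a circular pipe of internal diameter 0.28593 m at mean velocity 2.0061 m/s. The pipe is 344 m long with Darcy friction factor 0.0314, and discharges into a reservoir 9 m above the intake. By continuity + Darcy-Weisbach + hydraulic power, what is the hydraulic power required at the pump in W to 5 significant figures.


Approach: apply continuity + Darcy-Weisbach + hydraulic power, Q = A*v; hf = f*(L/D)*(v^2/(2g)); H = static + hf; P = rho*g*Q*H.
Step 1 — flow rate (continuity, Q = A*v):
  A = pi*(0.28593/2)^2 = 0.06421098 m^2
  Q = 0.06421098 * 2.0061 = 0.1288137 m^3/s
Step 2 — friction head loss (Darcy-Weisbach):
  hf = 0.0314 * (344/0.28593) * (2.0061^2 / (2*9.81))
  hf = 7.748801 m
Step 3 — total head: H = 9 + 7.748801 = 16.74880 m
Step 4 — hydraulic power (P = rho*g*Q*H):
  P = 1000 * 9.81 * 0.1288137 * 16.74880 = 21165 W
Therefore the hydraulic power required at the pump = 21165 W.


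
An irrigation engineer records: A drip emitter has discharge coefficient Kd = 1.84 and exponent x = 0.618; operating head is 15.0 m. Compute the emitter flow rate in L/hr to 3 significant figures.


Approach: apply the emitter characteristic equation, q = Kd * h^x.
q = 1.84 * 15.0^0.618 = 9.81 L/hr
Therefore the emitter flow rate = 9.81 L/hr.


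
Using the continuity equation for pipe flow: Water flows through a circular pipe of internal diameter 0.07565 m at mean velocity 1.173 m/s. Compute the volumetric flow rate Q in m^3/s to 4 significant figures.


Approach: apply the continuity equation for pipe flow, Q = A * v with A = pi*(D/2)^2.
A = pi*(0.07565/2)^2 = 0.00449477 m^2
Q = 0.00449477 * 1.173 = 0.005272 m^3/s
Therefore the volumetric flow rate Q = 0.005272 m^3/s.


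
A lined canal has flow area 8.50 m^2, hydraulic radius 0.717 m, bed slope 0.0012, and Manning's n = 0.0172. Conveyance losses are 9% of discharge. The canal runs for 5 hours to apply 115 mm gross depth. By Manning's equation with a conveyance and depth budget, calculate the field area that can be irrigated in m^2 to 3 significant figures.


Approach: apply Manning's equation with a conveyance and depth budget, Q = (1/n)*A*R^(2/3)*S^(1/2); Q_field = Q*(1-loss); Area = Q_field*t/(d/1000).
Step 1 — canal discharge (Manning's equation):
  Q = (1/0.0172) * 8.50 * 0.717^(2/3) * 0.0012^(1/2) = 13.714 m^3/s
Step 2 — delivered flow: Q_field = 13.714*(1 - 9/100) = 12.480 m^3/s
Step 3 — volume delivered: V = 12.480 * 5*3600 = 224630 m^3
Step 4 — area served: A = V / (depth/1000) = 224630 / 0.115 = 1950000 m^2
Therefore the field area that can be irrigated = 1950000 m^2.


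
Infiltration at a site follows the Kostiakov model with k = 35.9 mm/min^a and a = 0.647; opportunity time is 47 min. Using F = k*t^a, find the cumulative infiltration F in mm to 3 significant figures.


F = 35.9 * 47^0.647 = 433 mm
Therefore the cumulative infiltration F = 433 mm.


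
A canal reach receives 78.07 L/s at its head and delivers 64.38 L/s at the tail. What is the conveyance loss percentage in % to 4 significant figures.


Approach: apply the conveyance loss ratio, loss% = ((Q_head - Q_tail)/Q_head)*100.
loss = ((78.07 - 64.38)/78.07)*100 = 17.54 %
Therefore the conveyance loss percentage = 17.54 %.


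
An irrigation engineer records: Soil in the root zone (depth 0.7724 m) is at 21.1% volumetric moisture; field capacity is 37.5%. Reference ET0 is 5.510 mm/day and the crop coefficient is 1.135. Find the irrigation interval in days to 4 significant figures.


Approach: apply soil-water budget scheduling, SMD = (FC-theta)/100*depth*1000; ETc = ET0*Kc; interval = SMD/ETc.
Step 1 — soil moisture deficit:
  SMD = (37.5 - 21.1)/100 * 0.7724 * 1000 = 126.674 mm
Step 2 — daily crop ET (ETc = ET0*Kc):
  ETc = 5.510 * 1.135 = 6.25385 mm/day
Step 3 — irrigation interval (SMD/ETc):
  interval = 126.674 / 6.25385 = 20.26 days
Therefore the irrigation interval = 20.26 days.


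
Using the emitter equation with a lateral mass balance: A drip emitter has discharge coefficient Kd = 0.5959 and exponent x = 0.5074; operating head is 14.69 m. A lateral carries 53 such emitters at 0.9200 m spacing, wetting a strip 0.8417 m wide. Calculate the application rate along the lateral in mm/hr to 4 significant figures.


Approach: apply the emitter equation with a lateral mass balance, q = Kd*h^x; Q = n*q; rate = Q/(n*spacing*width).
Step 1 — single emitter flow (q = Kd*h^x):
  q = 0.5959 * 14.69^0.5074 = 2.32981 L/hr
Step 2 — total lateral flow: Q = 53 * 2.32981 = 123.480 L/hr
Step 3 — wetted area: A = 53 * 0.9200 * 0.8417 = 41.0413 m^2
Step 4 — application rate: Q/A = 123.480/41.0413 = 3.009 mm/hr
Therefore the application rate along the lateral = 3.009 mm/hr.


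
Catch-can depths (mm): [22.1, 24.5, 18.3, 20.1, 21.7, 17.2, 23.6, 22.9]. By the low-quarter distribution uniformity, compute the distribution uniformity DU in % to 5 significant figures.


Approach: apply the low-quarter distribution uniformity, DU = (mean of lowest quarter of readings / overall mean)*100.
sorted lowest 2 of 8: [17.2, 18.3] -> mean = 17.75000 mm
overall mean = 21.30000 mm
DU = (17.75000/21.30000)*100 = 83.333 %
Therefore the distribution uniformity DU = 83.333 %.


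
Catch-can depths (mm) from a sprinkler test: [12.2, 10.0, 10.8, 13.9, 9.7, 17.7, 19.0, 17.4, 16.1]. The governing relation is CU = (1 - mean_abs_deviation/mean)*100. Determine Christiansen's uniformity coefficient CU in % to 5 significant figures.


mean = 14.08889 mm
mean |d_i - mean| = 3.076543 mm
CU = (1 - 3.076543/14.08889)*100 = 78.163 %
Therefore Christiansen's uniformity coefficient CU = 78.163 %.


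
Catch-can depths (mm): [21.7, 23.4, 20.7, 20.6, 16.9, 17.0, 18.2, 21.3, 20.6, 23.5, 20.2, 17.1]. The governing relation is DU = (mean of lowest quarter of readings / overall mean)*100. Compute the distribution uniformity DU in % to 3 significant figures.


sorted lowest 3 of 12: [16.9, 17.0, 17.1] -> mean = 17.000 mm
overall mean = 20.100 mm
DU = (17.000/20.100)*100 = 84.6 %
Therefore the distribution uniformity DU = 84.6 %.


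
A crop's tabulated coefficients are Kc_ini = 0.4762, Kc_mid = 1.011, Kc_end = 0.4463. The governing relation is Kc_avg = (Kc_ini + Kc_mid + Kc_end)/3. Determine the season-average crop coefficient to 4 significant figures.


Kc_avg = (0.4762 + 1.011 + 0.4463)/3 = 0.6445
Therefore the season-average crop coefficient = 0.6445.


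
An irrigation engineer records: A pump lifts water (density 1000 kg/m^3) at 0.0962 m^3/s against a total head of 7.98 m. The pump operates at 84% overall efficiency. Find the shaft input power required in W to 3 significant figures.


Approach: apply hydraulic power then efficiency conversion, P = rho*g*Q*H; P_in = P/eta.
Step 1 — hydraulic power (P = rho*g*Q*H):
  P = 1000 * 9.81 * 0.0962 * 7.98 = 7530.9 W
Step 2 — input power: P_in = P/eta = 7530.9 / 0.84 = 8970 W
Therefore the shaft input power required = 8970 W.


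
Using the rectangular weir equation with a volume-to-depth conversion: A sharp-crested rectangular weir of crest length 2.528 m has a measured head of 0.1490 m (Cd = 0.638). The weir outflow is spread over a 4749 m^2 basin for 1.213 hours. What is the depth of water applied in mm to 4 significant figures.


Approach: apply the rectangular weir equation with a volume-to-depth conversion, Q = (2/3)*Cd*L*sqrt(2g)*H^1.5; d = Q*t/A * 1000.
Step 1 — weir discharge:
  Q = (2/3)*0.638*2.528*sqrt(2*9.81)*0.1490^1.5 = 0.273927 m^3/s
Step 2 — volume: V = 0.273927 * 1.213*3600 = 1196.19 m^3
Step 3 — depth: d = V/A * 1000 = 1196.19/4749 * 1000 = 251.9 mm
Therefore the depth of water applied = 251.9 mm.


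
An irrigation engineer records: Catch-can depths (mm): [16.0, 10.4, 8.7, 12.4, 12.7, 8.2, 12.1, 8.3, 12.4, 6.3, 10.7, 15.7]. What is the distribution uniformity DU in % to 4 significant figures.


Approach: apply the low-quarter distribution uniformity, DU = (mean of lowest quarter of readings / overall mean)*100.
sorted lowest 3 of 12: [6.3, 8.2, 8.3] -> mean = 7.60000 mm
overall mean = 11.1583 mm
DU = (7.60000/11.1583)*100 = 68.11 %
Therefore the distribution uniformity DU = 68.11 %.


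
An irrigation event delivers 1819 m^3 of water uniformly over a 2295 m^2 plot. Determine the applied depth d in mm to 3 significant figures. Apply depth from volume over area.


Approach: apply depth from volume over area, d = (V/A)*1000.
d = (1819 / 2295) * 1000 = 793 mm
Therefore the applied depth d = 793 mm.


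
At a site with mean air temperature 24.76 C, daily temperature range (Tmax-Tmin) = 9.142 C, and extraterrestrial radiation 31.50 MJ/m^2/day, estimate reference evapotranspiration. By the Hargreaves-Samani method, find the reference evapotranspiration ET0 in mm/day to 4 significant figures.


Approach: apply the Hargreaves-Samani method, ET0 = 0.0023*(Tmean+17.8)*sqrt(Tmax-Tmin)*0.408*Ra.
ET0 = 0.0023*(24.76+17.8)*sqrt(9.142)*0.408*31.50 = 3.804 mm/day
Therefore the reference evapotranspiration ET0 = 3.804 mm/day.


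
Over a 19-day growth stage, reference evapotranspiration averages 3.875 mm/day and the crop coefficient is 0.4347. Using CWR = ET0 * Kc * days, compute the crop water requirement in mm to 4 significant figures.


CWR = 3.875 * 0.4347 * 19 = 32.00 mm
Therefore the crop water requirement = 32.00 mm.


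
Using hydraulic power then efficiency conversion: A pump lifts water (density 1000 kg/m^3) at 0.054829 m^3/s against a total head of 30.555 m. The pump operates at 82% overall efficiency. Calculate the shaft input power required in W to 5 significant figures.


Approach: apply hydraulic power then efficiency conversion, P = rho*g*Q*H; P_in = P/eta.
Step 1 — hydraulic power (P = rho*g*Q*H):
  P = 1000 * 9.81 * 0.054829 * 30.555 = 16434.69 W
Step 2 — input power: P_in = P/eta = 16434.69 / 0.82 = 20042 W
Therefore the shaft input power required = 20042 W.


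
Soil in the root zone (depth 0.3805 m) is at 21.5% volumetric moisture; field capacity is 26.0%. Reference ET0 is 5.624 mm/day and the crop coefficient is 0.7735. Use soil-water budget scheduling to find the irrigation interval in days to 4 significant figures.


Approach: apply soil-water budget scheduling, SMD = (FC-theta)/100*depth*1000; ETc = ET0*Kc; interval = SMD/ETc.
Step 1 — soil moisture deficit:
  SMD = (26.0 - 21.5)/100 * 0.3805 * 1000 = 17.1225 mm
Step 2 — daily crop ET (ETc = ET0*Kc):
  ETc = 5.624 * 0.7735 = 4.35016 mm/day
Step 3 — irrigation interval (SMD/ETc):
  interval = 17.1225 / 4.35016 = 3.936 days
Therefore the irrigation interval = 3.936 days.


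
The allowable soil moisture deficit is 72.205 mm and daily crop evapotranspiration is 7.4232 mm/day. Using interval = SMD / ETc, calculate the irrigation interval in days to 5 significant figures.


interval = 72.205 / 7.4232 = 9.7269 days
Therefore the irrigation interval = 9.7269 days.


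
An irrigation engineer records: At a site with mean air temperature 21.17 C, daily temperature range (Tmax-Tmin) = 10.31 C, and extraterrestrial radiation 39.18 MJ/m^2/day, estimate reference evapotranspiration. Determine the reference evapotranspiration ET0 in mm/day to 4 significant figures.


Approach: apply the Hargreaves-Samani method, ET0 = 0.0023*(Tmean+17.8)*sqrt(Tmax-Tmin)*0.408*Ra.
ET0 = 0.0023*(21.17+17.8)*sqrt(10.31)*0.408*39.18 = 4.601 mm/day
Therefore the reference evapotranspiration ET0 = 4.601 mm/day.


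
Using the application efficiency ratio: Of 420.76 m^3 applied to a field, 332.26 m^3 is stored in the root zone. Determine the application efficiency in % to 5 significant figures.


Approach: apply the application efficiency ratio, Ea = (stored/applied)*100.
Ea = (332.26/420.76)*100 = 78.967 %
Therefore the application efficiency = 78.967 %.


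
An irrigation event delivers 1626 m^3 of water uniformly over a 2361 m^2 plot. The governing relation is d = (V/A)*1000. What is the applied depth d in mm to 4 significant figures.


d = (1626 / 2361) * 1000 = 688.7 mm
Therefore the applied depth d = 688.7 mm.


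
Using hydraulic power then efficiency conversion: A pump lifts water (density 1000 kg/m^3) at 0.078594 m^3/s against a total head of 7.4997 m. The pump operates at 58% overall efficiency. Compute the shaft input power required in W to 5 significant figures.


Approach: apply hydraulic power then efficiency conversion, P = rho*g*Q*H; P_in = P/eta.
Step 1 — hydraulic power (P = rho*g*Q*H):
  P = 1000 * 9.81 * 0.078594 * 7.4997 = 5782.322 W
Step 2 — input power: P_in = P/eta = 5782.322 / 0.58 = 9969.5 W
Therefore the shaft input power required = 9969.5 W.


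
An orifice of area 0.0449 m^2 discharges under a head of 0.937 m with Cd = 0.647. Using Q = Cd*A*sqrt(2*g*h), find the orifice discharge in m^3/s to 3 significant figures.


Q = 0.647 * 0.0449 * sqrt(2*9.81*0.937) = 0.125 m^3/s
Therefore the orifice discharge = 0.125 m^3/s.


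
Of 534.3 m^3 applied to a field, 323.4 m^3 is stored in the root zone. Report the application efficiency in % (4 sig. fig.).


Approach: apply the application efficiency ratio, Ea = (stored/applied)*100.
Ea = (323.4/534.3)*100 = 60.53 %
Therefore the application efficiency = 60.53 %.


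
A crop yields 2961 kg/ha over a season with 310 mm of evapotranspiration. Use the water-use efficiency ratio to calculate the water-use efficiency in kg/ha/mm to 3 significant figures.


Approach: apply the water-use efficiency ratio, WUE = yield/ET.
WUE = 2961 / 310 = 9.55 kg/ha/mm
Therefore the water-use efficiency = 9.55 kg/ha/mm.


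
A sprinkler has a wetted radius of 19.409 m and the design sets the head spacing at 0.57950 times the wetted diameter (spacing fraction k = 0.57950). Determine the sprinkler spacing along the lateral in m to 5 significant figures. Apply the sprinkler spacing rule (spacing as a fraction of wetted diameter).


Approach: apply the sprinkler spacing rule (spacing as a fraction of wetted diameter), S = k*(2*R).
S = 0.57950 * (2 * 19.409) = 22.495 m
Therefore the sprinkler spacing along the lateral = 22.495 m.


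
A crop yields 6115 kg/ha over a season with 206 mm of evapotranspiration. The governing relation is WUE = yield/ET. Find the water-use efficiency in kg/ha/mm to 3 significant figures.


WUE = 6115 / 206 = 29.7 kg/ha/mm
Therefore the water-use efficiency = 29.7 kg/ha/mm.


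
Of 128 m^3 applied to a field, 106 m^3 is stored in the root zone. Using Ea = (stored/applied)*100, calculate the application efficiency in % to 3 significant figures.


Ea = (106/128)*100 = 82.8 %
Therefore the application efficiency = 82.8 %.


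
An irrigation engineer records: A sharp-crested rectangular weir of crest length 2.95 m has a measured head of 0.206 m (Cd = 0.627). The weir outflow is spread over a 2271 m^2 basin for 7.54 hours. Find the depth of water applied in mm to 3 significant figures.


Approach: apply the rectangular weir equation with a volume-to-depth conversion, Q = (2/3)*Cd*L*sqrt(2g)*H^1.5; d = Q*t/A * 1000.
Step 1 — weir discharge:
  Q = (2/3)*0.627*2.95*sqrt(2*9.81)*0.206^1.5 = 0.51068 m^3/s
Step 2 — volume: V = 0.51068 * 7.54*3600 = 13862 m^3
Step 3 — depth: d = V/A * 1000 = 13862/2271 * 1000 = 6100 mm
Therefore the depth of water applied = 6100 mm.


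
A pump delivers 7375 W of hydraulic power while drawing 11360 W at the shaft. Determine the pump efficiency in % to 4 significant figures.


Approach: apply the efficiency ratio, eta = (P_out/P_in)*100.
eta = (7375 / 11360) * 100 = 64.92 %
Therefore the pump efficiency = 64.92 %.


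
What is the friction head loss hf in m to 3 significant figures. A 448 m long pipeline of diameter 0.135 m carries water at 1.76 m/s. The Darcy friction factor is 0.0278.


Approach: apply the Darcy-Weisbach equation, hf = f*(L/D)*(v^2/(2g)).
hf = 0.0278 * (448/0.135) * (1.76^2 / (2*9.81))
hf = 14.6 m
Therefore the friction head loss hf = 14.6 m.


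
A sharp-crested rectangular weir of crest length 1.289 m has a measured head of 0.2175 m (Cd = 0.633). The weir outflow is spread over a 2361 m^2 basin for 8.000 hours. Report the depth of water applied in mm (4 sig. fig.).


Approach: apply the rectangular weir equation with a volume-to-depth conversion, Q = (2/3)*Cd*L*sqrt(2g)*H^1.5; d = Q*t/A * 1000.
Step 1 — weir discharge:
  Q = (2/3)*0.633*1.289*sqrt(2*9.81)*0.2175^1.5 = 0.244401 m^3/s
Step 2 — volume: V = 0.244401 * 8.000*3600 = 7038.76 m^3
Step 3 — depth: d = V/A * 1000 = 7038.76/2361 * 1000 = 2981 mm
Therefore the depth of water applied = 2981 mm.


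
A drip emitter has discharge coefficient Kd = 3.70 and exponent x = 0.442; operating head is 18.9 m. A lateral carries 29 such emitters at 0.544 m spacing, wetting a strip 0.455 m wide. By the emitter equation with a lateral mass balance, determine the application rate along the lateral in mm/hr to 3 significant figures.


Approach: apply the emitter equation with a lateral mass balance, q = Kd*h^x; Q = n*q; rate = Q/(n*spacing*width).
Step 1 — single emitter flow (q = Kd*h^x):
  q = 3.70 * 18.9^0.442 = 13.564 L/hr
Step 2 — total lateral flow: Q = 29 * 13.564 = 393.37 L/hr
Step 3 — wetted area: A = 29 * 0.544 * 0.455 = 7.1781 m^2
Step 4 — application rate: Q/A = 393.37/7.1781 = 54.8 mm/hr
Therefore the application rate along the lateral = 54.8 mm/hr.


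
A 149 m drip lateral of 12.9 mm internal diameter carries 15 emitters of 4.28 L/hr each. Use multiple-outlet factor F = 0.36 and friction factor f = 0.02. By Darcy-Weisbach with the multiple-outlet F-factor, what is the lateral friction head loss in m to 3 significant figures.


Approach: apply Darcy-Weisbach with the multiple-outlet F-factor, Q = n*q/(3600*1000) m^3/s; v = Q/A; hf = F*f*(L/D)*(v^2/(2g)).
Q = 15*4.28/(3600*1000) = 1.7833e-05 m^3/s
A = pi*(12.9e-3/2)^2 = 1.3070e-04 m^2, so v = Q/A = 0.13645 m/s
hf = 0.36*0.02*(149/0.0129)*(0.13645^2/(2*9.81)) = 0.0789 m
Therefore the lateral friction head loss = 0.0789 m.


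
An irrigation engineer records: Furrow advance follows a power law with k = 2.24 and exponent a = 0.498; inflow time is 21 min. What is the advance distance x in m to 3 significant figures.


Approach: apply the power-law advance function, x = k*t^a.
x = 2.24 * 21^0.498 = 10.2 m
Therefore the advance distance x = 10.2 m.


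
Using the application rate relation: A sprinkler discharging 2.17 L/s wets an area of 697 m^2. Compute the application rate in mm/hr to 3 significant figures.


Approach: apply the application rate relation, rate = (Q/A)*3600.
rate = (2.17 / 697) * 3600 = 11.2 mm/hr
Therefore the application rate = 11.2 mm/hr.


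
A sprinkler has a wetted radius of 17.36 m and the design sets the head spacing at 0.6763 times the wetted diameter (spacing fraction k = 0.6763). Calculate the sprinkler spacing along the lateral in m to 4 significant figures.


Approach: apply the sprinkler spacing rule (spacing as a fraction of wetted diameter), S = k*(2*R).
S = 0.6763 * (2 * 17.36) = 23.48 m
Therefore the sprinkler spacing along the lateral = 23.48 m.


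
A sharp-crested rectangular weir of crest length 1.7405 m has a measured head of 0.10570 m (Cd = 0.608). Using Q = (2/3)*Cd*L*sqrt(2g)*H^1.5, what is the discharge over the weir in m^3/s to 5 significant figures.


Q = (2/3)*0.608*1.7405*sqrt(2*9.81)*0.10570^1.5 = 0.10739 m^3/s
Therefore the discharge over the weir = 0.10739 m^3/s.


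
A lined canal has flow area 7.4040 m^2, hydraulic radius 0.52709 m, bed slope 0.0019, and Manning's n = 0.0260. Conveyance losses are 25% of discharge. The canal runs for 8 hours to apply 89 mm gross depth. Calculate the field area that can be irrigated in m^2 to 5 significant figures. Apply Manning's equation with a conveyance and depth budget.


Approach: apply Manning's equation with a conveyance and depth budget, Q = (1/n)*A*R^(2/3)*S^(1/2); Q_field = Q*(1-loss); Area = Q_field*t/(d/1000).
Step 1 — canal discharge (Manning's equation):
  Q = (1/0.0260) * 7.4040 * 0.52709^(2/3) * 0.0019^(1/2) = 8.099528 m^3/s
Step 2 — delivered flow: Q_field = 8.099528*(1 - 25/100) = 6.074646 m^3/s
Step 3 — volume delivered: V = 6.074646 * 8*3600 = 174949.8 m^3
Step 4 — area served: A = V / (depth/1000) = 174949.8 / 0.089 = 1965700 m^2
Therefore the field area that can be irrigated = 1965700 m^2.
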